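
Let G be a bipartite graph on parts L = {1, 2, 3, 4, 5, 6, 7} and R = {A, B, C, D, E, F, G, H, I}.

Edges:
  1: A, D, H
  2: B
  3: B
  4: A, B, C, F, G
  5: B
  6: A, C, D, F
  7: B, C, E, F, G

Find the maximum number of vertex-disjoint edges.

A valid assignment of size 5: 1–D, 2–B, 4–A, 6–F, 7–G.
The set {2, 3, 5} has only 1 neighbour ({B}), so by Hall's theorem at most 5 of the 7 left vertices can be matched.

5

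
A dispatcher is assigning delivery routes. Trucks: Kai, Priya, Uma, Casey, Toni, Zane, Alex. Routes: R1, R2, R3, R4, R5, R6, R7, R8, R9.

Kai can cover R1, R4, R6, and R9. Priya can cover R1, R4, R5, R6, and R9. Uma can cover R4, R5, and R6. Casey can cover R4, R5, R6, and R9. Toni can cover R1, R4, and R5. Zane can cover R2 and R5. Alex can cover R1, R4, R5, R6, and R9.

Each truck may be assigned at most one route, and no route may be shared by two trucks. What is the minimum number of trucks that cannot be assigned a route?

For example, pair Kai–R6, Priya–R1, Uma–R5, Casey–R9, Toni–R4, Zane–R2.
The set {Kai, Priya, Uma, Casey, Toni, Alex} has only 5 neighbours ({R1, R4, R5, R6, R9}), so by Hall's theorem at most 6 of the 7 trucks can be matched.
That matches 6 of the 7, leaving 1 unmatched; no matching can do better.

1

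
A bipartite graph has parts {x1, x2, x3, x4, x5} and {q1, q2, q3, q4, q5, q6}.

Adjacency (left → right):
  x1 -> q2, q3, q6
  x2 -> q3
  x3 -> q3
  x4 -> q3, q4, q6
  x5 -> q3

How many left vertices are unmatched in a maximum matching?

One maximum matching: x1→q2, x2→q3, x4→q6.
The set {x2, x3, x5} has only 1 neighbour ({q3}), so by Hall's theorem at most 3 of the 5 left vertices can be matched.
That matches 3 of the 5, leaving 2 unmatched; no matching can do better.

2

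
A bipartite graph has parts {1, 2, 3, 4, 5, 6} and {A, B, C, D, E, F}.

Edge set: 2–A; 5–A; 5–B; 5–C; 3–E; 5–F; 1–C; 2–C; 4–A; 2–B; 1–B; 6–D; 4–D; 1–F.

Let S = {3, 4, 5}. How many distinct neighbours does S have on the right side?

6

The union of neighbours of {3, 4, 5} is {A, B, C, D, E, F}, which has 6 elements.
Since |N(S)| = 6 ≥ |S| = 3, Hall's condition holds for this subset.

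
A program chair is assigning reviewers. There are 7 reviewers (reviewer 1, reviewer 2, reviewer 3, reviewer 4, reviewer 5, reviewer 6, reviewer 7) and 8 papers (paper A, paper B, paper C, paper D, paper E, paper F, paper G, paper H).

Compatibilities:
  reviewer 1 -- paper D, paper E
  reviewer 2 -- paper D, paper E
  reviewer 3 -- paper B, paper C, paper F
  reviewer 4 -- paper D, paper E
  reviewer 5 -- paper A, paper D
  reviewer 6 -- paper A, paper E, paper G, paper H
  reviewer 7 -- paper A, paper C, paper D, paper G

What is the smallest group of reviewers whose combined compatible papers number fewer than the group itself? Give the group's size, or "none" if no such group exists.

Take S = {reviewer 1, reviewer 2, reviewer 4}. Its neighbourhood is {paper D, paper E}, so |N(S)| = 2 < |S| = 3.
Every subset of size less than 3 has at least as many neighbours as members, so 3 is the minimum.

3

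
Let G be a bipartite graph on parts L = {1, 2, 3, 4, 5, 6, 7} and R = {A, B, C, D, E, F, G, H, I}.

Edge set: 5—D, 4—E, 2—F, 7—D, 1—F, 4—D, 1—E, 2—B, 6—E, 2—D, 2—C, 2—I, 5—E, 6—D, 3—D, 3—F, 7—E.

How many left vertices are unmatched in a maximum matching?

3

One maximum matching: 1-F, 2-B, 3-D, 4-E.
The set {1, 3, 4, 5, 6, 7} has only 3 neighbours ({D, E, F}), so by Hall's theorem at most 4 of the 7 left vertices can be matched.
That matches 4 of the 7, leaving 3 unmatched; no matching can do better.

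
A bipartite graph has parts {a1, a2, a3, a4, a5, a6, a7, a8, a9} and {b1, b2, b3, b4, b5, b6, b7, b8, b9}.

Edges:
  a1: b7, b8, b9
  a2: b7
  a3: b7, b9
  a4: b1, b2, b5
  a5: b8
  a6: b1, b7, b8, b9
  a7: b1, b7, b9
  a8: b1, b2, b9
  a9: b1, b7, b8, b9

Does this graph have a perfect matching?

No

The set {a1, a2, a3, a5, a6, a7, a9} has only 4 neighbours ({b1, b7, b8, b9}), so by Hall's theorem at most 6 of the 9 left vertices can be matched.
Hence no matching covers every left vertex.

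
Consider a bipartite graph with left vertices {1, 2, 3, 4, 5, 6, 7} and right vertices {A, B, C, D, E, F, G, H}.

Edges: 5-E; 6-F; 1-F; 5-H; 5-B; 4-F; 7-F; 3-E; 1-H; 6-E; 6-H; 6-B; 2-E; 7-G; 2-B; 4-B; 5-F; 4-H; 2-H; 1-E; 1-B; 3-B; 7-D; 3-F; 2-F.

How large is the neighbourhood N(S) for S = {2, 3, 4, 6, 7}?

The union of neighbours of {2, 3, 4, 6, 7} is {B, D, E, F, G, H}, which has 6 elements.
Since |N(S)| = 6 ≥ |S| = 5, Hall's condition holds for this subset.

6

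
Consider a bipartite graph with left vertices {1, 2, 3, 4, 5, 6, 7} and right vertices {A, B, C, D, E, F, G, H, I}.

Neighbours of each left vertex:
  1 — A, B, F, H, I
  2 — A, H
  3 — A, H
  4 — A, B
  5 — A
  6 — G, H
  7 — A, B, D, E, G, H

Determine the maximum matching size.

6

A valid assignment of size 6: 1→F, 2→A, 3→H, 4→B, 6→G, 7→E.
The set {2, 3, 5} has only 2 neighbours ({A, H}), so by Hall's theorem at most 6 of the 7 left vertices can be matched.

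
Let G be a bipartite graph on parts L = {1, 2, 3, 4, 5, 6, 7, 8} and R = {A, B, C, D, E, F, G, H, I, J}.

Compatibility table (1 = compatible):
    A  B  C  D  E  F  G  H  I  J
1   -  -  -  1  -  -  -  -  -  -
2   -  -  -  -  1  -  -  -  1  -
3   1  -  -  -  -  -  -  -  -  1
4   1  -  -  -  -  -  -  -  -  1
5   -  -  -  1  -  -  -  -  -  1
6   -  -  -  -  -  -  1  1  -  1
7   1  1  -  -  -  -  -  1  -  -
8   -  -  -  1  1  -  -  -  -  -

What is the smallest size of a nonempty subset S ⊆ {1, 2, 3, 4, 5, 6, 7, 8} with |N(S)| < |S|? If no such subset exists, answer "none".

Take S = {1, 3, 4, 5}. Its neighbourhood is {A, D, J}, so |N(S)| = 3 < |S| = 4.
Every subset of size less than 4 has at least as many neighbours as members, so 4 is the minimum.

4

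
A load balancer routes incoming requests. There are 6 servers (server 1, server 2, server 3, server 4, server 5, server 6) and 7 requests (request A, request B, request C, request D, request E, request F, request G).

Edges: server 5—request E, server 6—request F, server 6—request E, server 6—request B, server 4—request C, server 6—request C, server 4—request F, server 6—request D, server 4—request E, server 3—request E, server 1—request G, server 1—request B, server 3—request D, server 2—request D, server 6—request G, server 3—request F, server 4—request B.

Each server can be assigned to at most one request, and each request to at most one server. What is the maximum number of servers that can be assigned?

6

A valid assignment of size 6: server 1-request B, server 2-request D, server 3-request F, server 4-request C, server 5-request E, server 6-request G.
All 6 servers are matched, so no larger matching exists.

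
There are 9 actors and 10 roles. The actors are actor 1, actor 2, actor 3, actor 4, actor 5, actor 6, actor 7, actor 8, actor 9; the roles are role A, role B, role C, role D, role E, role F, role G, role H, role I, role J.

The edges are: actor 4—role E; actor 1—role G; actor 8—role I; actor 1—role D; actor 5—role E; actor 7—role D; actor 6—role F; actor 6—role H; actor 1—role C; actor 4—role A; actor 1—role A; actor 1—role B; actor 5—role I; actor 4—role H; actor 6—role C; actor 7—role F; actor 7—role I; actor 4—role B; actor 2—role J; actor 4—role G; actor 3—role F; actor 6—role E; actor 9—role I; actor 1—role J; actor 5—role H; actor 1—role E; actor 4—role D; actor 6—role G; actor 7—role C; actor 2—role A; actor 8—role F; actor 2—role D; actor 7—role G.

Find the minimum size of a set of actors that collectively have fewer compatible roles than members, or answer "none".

Take S = {actor 3, actor 8, actor 9}. Its neighbourhood is {role F, role I}, so |N(S)| = 2 < |S| = 3.
Every subset of size less than 3 has at least as many neighbours as members, so 3 is the minimum.

3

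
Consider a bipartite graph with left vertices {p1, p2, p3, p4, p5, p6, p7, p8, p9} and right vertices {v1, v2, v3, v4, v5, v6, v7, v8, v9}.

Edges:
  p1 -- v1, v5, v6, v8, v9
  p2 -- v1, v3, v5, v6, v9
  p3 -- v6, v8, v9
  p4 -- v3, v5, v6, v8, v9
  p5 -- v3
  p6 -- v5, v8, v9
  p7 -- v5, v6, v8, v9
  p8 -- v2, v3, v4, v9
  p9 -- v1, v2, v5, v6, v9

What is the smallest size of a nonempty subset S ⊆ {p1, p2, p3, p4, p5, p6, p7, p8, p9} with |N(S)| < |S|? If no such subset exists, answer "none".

7

Take S = {p1, p2, p3, p4, p5, p6, p7}. Its neighbourhood is {v1, v3, v5, v6, v8, v9}, so |N(S)| = 6 < |S| = 7.
Every subset of size less than 7 has at least as many neighbours as members, so 7 is the minimum.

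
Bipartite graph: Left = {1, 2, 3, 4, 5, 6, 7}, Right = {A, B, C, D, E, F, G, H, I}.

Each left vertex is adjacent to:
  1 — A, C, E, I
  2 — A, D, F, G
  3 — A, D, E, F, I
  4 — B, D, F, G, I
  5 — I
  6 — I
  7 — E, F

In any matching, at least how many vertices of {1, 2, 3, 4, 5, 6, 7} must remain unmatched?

1

For example, pair 1→C, 2→F, 3→A, 4→G, 5→I, 7→E.
The set {5, 6} has only 1 neighbour ({I}), so by Hall's theorem at most 6 of the 7 left vertices can be matched.
That matches 6 of the 7, leaving 1 unmatched; no matching can do better.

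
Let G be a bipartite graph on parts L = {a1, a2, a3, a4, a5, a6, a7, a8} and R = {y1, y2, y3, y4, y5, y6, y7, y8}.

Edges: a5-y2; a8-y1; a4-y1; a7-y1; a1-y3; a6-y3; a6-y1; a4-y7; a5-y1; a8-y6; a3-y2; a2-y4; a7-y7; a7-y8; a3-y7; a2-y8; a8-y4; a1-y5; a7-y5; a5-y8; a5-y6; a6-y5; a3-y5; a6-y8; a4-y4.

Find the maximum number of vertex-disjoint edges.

A valid assignment of size 8: a1–y5, a2–y8, a3–y2, a4–y4, a5–y6, a6–y3, a7–y7, a8–y1.
This saturates every left vertex, so 8 is the maximum.

8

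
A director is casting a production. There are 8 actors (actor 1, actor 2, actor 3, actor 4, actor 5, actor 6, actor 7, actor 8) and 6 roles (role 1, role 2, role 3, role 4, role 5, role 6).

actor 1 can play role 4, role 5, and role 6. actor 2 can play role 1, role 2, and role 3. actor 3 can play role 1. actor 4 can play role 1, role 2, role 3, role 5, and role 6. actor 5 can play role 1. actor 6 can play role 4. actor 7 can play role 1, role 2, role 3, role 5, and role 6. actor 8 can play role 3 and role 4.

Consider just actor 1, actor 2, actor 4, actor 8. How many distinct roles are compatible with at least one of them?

6

The union of neighbours of {actor 1, actor 2, actor 4, actor 8} is {role 1, role 2, role 3, role 4, role 5, role 6}, which has 6 elements.
Since |N(S)| = 6 ≥ |S| = 4, Hall's condition holds for this subset.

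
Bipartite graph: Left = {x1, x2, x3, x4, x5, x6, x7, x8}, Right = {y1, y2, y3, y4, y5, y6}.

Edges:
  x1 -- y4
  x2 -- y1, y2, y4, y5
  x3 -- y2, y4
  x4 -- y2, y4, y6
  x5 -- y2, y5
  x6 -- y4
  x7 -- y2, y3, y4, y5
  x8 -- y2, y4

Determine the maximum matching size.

A valid assignment of size 6: x1-y4, x2-y1, x3-y2, x4-y6, x5-y5, x7-y3.
The set {x1, x3, x6, x8} has only 2 neighbours ({y2, y4}), so by Hall's theorem at most 6 of the 8 left vertices can be matched.

6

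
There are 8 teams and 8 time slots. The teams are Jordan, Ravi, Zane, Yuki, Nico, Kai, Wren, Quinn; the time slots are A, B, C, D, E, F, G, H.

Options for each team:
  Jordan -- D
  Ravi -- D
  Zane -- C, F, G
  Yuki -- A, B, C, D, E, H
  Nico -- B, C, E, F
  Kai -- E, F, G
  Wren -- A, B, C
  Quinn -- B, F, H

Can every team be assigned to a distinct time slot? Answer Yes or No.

No

The set {Jordan, Ravi} has only 1 neighbour ({D}), so by Hall's theorem at most 7 of the 8 teams can be matched.
Hence no matching covers every team.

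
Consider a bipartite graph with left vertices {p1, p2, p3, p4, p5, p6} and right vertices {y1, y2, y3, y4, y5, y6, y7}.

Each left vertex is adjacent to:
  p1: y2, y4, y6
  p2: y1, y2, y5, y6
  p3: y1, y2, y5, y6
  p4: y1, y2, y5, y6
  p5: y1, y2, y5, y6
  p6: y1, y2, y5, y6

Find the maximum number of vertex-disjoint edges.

For example, pair p1–y4, p2–y6, p3–y5, p4–y2, p5–y1.
The set {p2, p3, p4, p5, p6} has only 4 neighbours ({y1, y2, y5, y6}), so by Hall's theorem at most 5 of the 6 left vertices can be matched.

5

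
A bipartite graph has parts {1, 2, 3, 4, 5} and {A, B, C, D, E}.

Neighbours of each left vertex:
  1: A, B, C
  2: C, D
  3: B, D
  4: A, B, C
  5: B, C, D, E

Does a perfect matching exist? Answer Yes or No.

Yes

A valid assignment of size 5: 1–A, 2–C, 3–D, 4–B, 5–E.
All 5 left vertices are covered.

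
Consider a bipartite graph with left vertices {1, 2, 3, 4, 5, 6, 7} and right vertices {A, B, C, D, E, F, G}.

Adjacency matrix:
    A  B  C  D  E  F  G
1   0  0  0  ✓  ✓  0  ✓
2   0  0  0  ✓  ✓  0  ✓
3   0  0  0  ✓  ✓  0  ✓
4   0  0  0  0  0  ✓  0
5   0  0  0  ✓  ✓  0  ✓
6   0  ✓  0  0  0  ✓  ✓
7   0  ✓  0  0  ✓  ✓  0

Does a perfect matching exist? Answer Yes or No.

The set {1, 2, 3, 4, 5, 6, 7} has only 5 neighbours ({B, D, E, F, G}), so by Hall's theorem at most 5 of the 7 left vertices can be matched.
Hence no matching covers every left vertex.

No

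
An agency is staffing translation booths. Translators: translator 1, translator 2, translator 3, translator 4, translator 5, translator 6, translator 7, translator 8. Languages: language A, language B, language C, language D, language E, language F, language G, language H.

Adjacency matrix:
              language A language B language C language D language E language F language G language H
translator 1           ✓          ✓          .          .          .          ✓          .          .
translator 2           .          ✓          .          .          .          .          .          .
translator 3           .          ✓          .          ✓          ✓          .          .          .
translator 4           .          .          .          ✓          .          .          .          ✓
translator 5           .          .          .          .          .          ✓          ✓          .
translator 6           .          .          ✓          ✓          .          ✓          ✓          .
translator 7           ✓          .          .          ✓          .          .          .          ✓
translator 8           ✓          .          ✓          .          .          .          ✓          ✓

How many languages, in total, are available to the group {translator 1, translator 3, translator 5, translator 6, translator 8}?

The union of neighbours of {translator 1, translator 3, translator 5, translator 6, translator 8} is {language A, language B, language C, language D, language E, language F, language G, language H}, which has 8 elements.
Since |N(S)| = 8 ≥ |S| = 5, Hall's condition holds for this subset.

8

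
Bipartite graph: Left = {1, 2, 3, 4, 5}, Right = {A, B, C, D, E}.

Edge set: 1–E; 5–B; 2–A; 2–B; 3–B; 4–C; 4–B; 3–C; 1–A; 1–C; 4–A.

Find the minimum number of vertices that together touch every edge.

4

The 4 edges 1–E, 2–A, 3–C, 4–B form a matching, so any vertex cover needs at least 4 vertices (one per matched edge).
Conversely {1, A, B, C} meets every edge and has exactly 4 vertices, so 4 is optimal.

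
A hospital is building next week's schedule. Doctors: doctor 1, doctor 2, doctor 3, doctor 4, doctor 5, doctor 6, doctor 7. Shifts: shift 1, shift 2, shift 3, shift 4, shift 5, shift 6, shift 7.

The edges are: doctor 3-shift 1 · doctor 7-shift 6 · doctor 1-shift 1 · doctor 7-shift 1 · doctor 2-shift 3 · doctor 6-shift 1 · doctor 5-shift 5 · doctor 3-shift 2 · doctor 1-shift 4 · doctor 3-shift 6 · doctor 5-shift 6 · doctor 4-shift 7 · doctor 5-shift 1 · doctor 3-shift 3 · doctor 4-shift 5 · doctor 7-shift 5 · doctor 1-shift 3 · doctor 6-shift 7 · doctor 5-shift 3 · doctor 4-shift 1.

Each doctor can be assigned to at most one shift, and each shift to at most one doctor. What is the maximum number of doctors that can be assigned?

A valid assignment of size 7: doctor 1→shift 4, doctor 2→shift 3, doctor 3→shift 2, doctor 4→shift 1, doctor 5→shift 5, doctor 6→shift 7, doctor 7→shift 6.
This saturates every doctor, so 7 is the maximum.

7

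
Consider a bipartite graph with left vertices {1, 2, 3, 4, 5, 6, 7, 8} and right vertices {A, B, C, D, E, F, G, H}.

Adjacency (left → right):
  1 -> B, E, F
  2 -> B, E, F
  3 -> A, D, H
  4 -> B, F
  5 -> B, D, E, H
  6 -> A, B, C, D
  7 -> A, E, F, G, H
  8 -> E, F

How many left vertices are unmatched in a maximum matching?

A valid assignment of size 7: 1→F, 2→E, 3→H, 4→B, 5→D, 6→C, 7→G.
The set {1, 2, 4, 8} has only 3 neighbours ({B, E, F}), so by Hall's theorem at most 7 of the 8 left vertices can be matched.
That matches 7 of the 8, leaving 1 unmatched; no matching can do better.

1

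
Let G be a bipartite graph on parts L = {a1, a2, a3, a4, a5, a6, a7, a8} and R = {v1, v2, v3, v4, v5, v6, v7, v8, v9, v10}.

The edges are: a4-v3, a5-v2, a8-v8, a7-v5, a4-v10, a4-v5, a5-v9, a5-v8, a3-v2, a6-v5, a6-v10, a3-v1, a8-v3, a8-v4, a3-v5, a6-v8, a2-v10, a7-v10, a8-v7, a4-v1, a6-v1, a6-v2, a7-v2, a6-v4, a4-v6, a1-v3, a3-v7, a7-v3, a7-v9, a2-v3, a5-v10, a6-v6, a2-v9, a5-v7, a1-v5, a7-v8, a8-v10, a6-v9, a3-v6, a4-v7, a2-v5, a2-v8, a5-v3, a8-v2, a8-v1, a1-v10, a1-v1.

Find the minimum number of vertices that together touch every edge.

A maximum matching has 8 edges (e.g. a1–v5, a2–v9, a3–v6, a4–v1, a5–v2, a6–v8, a7–v3, a8–v10).
By König's theorem the minimum vertex cover has the same size. One such cover is {a1, a2, a3, a4, a5, a6, a7, a8}.

8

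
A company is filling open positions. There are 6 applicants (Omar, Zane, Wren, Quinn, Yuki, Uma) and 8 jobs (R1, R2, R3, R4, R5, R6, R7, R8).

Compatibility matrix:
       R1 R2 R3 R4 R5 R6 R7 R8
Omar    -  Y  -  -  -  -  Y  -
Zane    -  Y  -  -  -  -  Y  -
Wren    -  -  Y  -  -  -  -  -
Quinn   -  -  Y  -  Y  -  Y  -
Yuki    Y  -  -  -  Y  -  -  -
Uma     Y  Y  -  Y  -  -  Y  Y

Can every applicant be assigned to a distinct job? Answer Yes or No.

A valid assignment of size 6: Omar→R2, Zane→R7, Wren→R3, Quinn→R5, Yuki→R1, Uma→R4.
Every applicant is matched, so this matching saturates all of them.

Yes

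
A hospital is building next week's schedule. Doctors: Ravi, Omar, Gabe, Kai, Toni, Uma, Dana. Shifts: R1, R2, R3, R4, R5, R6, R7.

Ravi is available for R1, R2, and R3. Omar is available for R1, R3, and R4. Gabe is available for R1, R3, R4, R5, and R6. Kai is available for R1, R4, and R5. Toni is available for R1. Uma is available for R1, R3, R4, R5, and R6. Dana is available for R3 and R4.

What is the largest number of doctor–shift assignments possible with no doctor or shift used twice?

For example, pair Ravi–R2, Omar–R4, Gabe–R3, Kai–R5, Toni–R1, Uma–R6.
The set {Omar, Gabe, Kai, Toni, Uma, Dana} has only 5 neighbours ({R1, R3, R4, R5, R6}), so by Hall's theorem at most 6 of the 7 doctors can be matched.

6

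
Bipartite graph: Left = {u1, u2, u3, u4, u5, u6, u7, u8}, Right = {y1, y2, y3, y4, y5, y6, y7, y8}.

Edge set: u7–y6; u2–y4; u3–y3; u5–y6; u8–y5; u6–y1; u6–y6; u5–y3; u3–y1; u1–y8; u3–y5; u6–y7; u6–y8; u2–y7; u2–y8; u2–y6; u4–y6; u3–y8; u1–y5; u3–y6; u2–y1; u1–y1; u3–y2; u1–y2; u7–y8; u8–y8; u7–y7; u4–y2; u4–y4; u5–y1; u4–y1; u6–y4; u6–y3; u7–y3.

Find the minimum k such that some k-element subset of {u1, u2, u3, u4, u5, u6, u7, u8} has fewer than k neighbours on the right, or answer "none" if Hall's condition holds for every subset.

none

A matching saturating every left vertex exists, for instance u1→y5, u2→y7, u3→y6, u4→y2, u5→y1, u6→y4, u7→y3, u8→y8.
By Hall's marriage theorem, this means |N(S)| ≥ |S| for every subset S, so no violating subset exists.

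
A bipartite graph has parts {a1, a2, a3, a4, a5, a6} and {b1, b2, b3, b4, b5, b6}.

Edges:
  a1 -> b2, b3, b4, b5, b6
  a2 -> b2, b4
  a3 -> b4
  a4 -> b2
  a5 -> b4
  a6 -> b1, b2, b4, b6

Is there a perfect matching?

The set {a2, a3, a4, a5} has only 2 neighbours ({b2, b4}), so by Hall's theorem at most 4 of the 6 left vertices can be matched.
Hence no matching covers every left vertex.

No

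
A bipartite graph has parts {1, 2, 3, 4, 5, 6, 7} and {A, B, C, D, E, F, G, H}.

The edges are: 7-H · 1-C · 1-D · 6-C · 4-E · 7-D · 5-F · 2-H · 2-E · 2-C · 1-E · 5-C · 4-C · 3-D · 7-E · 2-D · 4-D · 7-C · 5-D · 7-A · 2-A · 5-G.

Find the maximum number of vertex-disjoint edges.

6

A valid assignment of size 6: 1→C, 2→H, 3→D, 4→E, 5→F, 7→A.
The set {1, 3, 4, 6} has only 3 neighbours ({C, D, E}), so by Hall's theorem at most 6 of the 7 left vertices can be matched.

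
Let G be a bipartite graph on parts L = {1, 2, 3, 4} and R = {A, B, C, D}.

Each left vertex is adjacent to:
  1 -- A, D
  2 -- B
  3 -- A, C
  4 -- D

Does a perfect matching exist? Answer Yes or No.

A valid assignment of size 4: 1–A, 2–B, 3–C, 4–D.
Every left vertex is matched, so this is a perfect matching.

Yes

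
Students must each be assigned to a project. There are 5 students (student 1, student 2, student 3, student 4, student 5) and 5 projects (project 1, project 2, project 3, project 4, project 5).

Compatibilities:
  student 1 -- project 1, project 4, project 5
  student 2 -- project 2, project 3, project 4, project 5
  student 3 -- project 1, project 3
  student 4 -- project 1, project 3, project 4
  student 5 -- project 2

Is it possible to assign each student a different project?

For example, pair student 1→project 5, student 2→project 4, student 3→project 3, student 4→project 1, student 5→project 2.
Every student is matched, so this is a perfect matching.

Yes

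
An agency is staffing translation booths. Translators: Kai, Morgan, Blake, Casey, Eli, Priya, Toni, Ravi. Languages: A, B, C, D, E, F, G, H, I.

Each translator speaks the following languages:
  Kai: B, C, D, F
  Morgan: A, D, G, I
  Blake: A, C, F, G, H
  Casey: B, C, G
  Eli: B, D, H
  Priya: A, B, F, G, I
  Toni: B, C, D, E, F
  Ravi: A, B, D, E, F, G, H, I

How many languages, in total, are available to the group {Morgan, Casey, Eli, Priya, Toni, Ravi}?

9

The union of neighbours of {Morgan, Casey, Eli, Priya, Toni, Ravi} is {A, B, C, D, E, F, G, H, I}, which has 9 elements.
Since |N(S)| = 9 ≥ |S| = 6, Hall's condition holds for this subset.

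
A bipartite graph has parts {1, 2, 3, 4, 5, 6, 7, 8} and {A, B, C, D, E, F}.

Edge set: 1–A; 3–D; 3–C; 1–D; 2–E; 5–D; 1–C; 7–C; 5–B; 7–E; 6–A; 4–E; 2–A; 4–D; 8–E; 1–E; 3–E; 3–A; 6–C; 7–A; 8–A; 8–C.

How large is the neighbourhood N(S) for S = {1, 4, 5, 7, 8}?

The union of neighbours of {1, 4, 5, 7, 8} is {A, B, C, D, E}, which has 5 elements.
Since |N(S)| = 5 ≥ |S| = 5, Hall's condition holds for this subset.

5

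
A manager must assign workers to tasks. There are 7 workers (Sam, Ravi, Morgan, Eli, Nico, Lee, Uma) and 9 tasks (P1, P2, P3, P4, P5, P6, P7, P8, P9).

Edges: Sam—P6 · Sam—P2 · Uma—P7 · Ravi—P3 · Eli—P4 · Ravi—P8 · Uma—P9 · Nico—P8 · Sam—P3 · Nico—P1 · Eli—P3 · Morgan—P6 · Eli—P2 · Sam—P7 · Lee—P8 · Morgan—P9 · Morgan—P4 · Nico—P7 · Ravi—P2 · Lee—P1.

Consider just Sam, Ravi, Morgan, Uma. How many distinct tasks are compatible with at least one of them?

7

The union of neighbours of {Sam, Ravi, Morgan, Uma} is {P2, P3, P4, P6, P7, P8, P9}, which has 7 elements.
Since |N(S)| = 7 ≥ |S| = 4, Hall's condition holds for this subset.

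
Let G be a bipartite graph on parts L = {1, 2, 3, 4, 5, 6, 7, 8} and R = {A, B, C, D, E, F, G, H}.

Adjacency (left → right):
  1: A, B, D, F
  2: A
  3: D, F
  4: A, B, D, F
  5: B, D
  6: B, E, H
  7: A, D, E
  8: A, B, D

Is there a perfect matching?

The set {1, 2, 3, 4, 5, 8} has only 4 neighbours ({A, B, D, F}), so by Hall's theorem at most 6 of the 8 left vertices can be matched.
Hence no matching covers every left vertex.

No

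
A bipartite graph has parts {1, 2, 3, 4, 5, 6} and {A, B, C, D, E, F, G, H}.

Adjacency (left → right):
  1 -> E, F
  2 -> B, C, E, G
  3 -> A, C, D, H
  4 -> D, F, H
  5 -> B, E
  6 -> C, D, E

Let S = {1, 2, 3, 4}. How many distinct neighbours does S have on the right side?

The union of neighbours of {1, 2, 3, 4} is {A, B, C, D, E, F, G, H}, which has 8 elements.
Since |N(S)| = 8 ≥ |S| = 4, Hall's condition holds for this subset.

8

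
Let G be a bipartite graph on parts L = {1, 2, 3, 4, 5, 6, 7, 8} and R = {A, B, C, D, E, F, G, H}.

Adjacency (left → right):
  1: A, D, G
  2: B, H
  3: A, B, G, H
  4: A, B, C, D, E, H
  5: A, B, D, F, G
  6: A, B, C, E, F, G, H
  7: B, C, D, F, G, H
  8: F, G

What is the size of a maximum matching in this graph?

For example, pair 1→D, 2→B, 3→A, 4→C, 5→G, 6→E, 7→H, 8→F.
This saturates every left vertex, so 8 is the maximum.

8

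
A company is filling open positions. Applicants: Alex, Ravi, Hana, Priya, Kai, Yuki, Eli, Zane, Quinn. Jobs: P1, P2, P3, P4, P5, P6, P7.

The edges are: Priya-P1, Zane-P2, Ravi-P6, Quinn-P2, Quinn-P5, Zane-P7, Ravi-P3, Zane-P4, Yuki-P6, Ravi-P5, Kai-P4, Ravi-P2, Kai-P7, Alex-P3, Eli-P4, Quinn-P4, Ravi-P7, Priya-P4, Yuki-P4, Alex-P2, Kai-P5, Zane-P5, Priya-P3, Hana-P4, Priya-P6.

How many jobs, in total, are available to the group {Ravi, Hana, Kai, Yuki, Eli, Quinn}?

The union of neighbours of {Ravi, Hana, Kai, Yuki, Eli, Quinn} is {P2, P3, P4, P5, P6, P7}, which has 6 elements.
Since |N(S)| = 6 ≥ |S| = 6, Hall's condition holds for this subset.

6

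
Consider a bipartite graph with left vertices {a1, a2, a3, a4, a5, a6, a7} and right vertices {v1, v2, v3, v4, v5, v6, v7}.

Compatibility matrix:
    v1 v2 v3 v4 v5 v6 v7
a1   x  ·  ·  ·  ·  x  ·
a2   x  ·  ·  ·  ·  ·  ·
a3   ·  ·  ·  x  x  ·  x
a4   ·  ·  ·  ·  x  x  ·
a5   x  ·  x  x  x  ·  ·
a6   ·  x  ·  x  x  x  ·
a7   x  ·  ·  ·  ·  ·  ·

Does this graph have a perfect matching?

No

The set {a2, a7} has only 1 neighbour ({v1}), so by Hall's theorem at most 6 of the 7 left vertices can be matched.
Hence no matching covers every left vertex.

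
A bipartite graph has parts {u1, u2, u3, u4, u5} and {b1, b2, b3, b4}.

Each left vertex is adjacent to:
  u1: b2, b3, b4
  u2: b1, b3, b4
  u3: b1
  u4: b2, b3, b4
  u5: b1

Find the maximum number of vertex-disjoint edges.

4

One maximum matching: u1→b2, u2→b4, u3→b1, u4→b3.
The set {u3, u5} has only 1 neighbour ({b1}), so by Hall's theorem at most 4 of the 5 left vertices can be matched.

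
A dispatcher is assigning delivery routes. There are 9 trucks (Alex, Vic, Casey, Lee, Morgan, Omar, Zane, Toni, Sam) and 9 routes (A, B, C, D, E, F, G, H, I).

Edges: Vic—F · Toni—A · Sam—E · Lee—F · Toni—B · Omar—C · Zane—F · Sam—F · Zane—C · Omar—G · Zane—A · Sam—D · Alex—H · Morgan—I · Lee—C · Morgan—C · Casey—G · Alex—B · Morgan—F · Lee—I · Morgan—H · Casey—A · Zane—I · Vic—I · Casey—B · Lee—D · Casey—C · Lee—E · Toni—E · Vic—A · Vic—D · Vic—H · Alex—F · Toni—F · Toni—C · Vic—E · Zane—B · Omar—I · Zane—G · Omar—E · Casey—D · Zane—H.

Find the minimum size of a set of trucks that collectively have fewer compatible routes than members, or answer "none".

none

A matching saturating every truck exists, for instance Alex→F, Vic→A, Casey→D, Lee→I, Morgan→C, Omar→G, Zane→H, Toni→B, Sam→E.
By Hall's marriage theorem, this means |N(S)| ≥ |S| for every subset S, so no violating subset exists.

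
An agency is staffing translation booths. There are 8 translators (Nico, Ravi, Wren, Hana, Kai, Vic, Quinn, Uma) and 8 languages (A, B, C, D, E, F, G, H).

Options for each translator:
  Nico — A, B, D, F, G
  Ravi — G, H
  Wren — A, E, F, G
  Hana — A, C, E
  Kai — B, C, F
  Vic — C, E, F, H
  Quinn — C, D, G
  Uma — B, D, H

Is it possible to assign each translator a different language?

Yes

For example, pair Nico–D, Ravi–G, Wren–E, Hana–A, Kai–F, Vic–H, Quinn–C, Uma–B.
Every translator is matched, so this is a perfect matching.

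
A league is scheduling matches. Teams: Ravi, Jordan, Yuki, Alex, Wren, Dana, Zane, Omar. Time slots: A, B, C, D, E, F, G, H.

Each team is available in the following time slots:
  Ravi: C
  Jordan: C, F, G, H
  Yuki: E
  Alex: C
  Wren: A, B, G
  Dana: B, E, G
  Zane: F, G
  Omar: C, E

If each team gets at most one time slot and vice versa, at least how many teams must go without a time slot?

2

One maximum matching: Ravi→C, Jordan→G, Yuki→E, Wren→A, Dana→B, Zane→F.
The set {Ravi, Yuki, Alex, Omar} has only 2 neighbours ({C, E}), so by Hall's theorem at most 6 of the 8 teams can be matched.
That matches 6 of the 8, leaving 2 unmatched; no matching can do better.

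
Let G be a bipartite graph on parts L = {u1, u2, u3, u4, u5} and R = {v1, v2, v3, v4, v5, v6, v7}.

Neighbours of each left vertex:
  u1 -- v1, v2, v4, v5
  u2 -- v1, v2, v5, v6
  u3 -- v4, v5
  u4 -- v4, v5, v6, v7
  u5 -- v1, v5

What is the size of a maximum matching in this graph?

A valid assignment of size 5: u1-v2, u2-v6, u3-v4, u4-v7, u5-v1.
All 5 left vertices are matched, so no larger matching exists.

5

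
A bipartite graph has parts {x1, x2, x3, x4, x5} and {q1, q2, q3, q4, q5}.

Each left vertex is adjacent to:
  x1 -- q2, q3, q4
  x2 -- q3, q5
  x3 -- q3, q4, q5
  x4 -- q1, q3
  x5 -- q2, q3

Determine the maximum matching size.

5

For example, pair x1–q4, x2–q3, x3–q5, x4–q1, x5–q2.
This saturates every left vertex, so 5 is the maximum.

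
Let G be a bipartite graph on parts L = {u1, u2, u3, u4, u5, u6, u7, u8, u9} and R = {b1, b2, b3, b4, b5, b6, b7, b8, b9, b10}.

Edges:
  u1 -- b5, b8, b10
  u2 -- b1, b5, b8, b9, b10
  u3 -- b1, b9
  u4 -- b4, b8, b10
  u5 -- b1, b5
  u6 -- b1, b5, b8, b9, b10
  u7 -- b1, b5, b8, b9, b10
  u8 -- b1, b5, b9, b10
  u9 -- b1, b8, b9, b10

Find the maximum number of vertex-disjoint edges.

For example, pair u1–b8, u2–b10, u3–b9, u4–b4, u5–b5, u6–b1.
The set {u1, u2, u3, u5, u6, u7, u8, u9} has only 5 neighbours ({b1, b10, b5, b8, b9}), so by Hall's theorem at most 6 of the 9 left vertices can be matched.

6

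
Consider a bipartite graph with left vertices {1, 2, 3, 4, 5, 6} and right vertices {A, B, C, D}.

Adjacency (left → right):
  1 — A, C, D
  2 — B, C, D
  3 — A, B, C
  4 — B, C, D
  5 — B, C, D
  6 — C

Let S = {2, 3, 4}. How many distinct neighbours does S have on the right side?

4

The union of neighbours of {2, 3, 4} is {A, B, C, D}, which has 4 elements.
Since |N(S)| = 4 ≥ |S| = 3, Hall's condition holds for this subset.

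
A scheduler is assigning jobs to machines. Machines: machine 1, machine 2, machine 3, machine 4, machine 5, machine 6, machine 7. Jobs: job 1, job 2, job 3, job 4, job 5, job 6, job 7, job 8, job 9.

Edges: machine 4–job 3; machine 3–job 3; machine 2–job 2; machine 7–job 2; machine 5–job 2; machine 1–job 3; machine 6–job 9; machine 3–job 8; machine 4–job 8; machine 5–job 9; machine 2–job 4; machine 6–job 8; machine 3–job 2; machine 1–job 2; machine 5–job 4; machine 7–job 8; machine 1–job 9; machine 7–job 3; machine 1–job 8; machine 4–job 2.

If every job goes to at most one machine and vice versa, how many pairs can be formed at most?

For example, pair machine 1-job 8, machine 2-job 4, machine 3-job 3, machine 4-job 2, machine 5-job 9.
The set {machine 1, machine 2, machine 3, machine 4, machine 5, machine 6, machine 7} has only 5 neighbours ({job 2, job 3, job 4, job 8, job 9}), so by Hall's theorem at most 5 of the 7 machines can be matched.

5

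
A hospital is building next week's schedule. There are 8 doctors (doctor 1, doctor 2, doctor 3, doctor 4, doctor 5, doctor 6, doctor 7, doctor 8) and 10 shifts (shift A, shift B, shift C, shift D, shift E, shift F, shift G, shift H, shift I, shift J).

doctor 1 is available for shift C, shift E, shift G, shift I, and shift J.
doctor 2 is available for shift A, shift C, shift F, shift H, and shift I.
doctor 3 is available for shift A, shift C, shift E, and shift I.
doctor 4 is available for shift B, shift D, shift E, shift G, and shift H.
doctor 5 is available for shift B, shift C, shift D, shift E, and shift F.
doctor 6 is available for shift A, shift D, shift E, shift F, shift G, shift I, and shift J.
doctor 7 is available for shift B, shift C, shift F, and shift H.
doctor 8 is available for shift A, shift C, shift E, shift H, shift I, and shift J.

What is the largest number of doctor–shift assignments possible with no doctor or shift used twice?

For example, pair doctor 1-shift I, doctor 2-shift A, doctor 3-shift E, doctor 4-shift D, doctor 5-shift F, doctor 6-shift G, doctor 7-shift B, doctor 8-shift J.
This saturates every doctor, so 8 is the maximum.

8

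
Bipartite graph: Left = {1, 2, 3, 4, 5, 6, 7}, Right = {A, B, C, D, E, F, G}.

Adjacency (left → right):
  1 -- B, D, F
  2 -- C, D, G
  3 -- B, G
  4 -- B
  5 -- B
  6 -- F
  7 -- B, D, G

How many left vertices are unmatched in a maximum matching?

For example, pair 1-D, 2-C, 3-G, 4-B, 6-F.
The set {1, 3, 4, 5, 6, 7} has only 4 neighbours ({B, D, F, G}), so by Hall's theorem at most 5 of the 7 left vertices can be matched.
That matches 5 of the 7, leaving 2 unmatched; no matching can do better.

2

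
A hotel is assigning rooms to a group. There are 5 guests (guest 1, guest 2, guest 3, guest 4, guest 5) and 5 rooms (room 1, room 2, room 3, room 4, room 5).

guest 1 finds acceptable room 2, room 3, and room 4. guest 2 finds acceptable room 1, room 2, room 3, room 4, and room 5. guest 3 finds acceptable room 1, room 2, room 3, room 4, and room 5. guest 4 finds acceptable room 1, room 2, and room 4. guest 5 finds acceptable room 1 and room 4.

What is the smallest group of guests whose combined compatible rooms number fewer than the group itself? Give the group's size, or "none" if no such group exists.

none

A matching saturating every guest exists, for instance guest 1→room 3, guest 2→room 2, guest 3→room 5, guest 4→room 1, guest 5→room 4.
By Hall's marriage theorem, this means |N(S)| ≥ |S| for every subset S, so no violating subset exists.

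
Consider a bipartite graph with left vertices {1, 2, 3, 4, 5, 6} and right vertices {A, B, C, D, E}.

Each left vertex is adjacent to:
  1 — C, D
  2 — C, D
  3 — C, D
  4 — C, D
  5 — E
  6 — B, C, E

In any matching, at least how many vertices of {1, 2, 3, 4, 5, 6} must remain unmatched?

One maximum matching: 1-D, 2-C, 5-E, 6-B.
The set {1, 2, 3, 4} has only 2 neighbours ({C, D}), so by Hall's theorem at most 4 of the 6 left vertices can be matched.
That matches 4 of the 6, leaving 2 unmatched; no matching can do better.

2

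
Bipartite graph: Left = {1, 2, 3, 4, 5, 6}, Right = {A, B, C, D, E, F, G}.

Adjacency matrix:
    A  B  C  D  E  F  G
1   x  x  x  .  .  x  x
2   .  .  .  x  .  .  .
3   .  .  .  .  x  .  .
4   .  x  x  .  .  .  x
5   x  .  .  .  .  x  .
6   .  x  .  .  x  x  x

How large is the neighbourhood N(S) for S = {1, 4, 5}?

The union of neighbours of {1, 4, 5} is {A, B, C, F, G}, which has 5 elements.
Since |N(S)| = 5 ≥ |S| = 3, Hall's condition holds for this subset.

5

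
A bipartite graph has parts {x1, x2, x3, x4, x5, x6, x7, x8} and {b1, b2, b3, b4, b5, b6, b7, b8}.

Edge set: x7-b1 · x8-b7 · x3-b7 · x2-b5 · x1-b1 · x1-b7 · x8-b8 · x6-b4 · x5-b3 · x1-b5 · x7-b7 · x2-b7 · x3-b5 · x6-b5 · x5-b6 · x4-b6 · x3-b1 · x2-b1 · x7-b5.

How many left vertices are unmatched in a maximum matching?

1

A valid assignment of size 7: x1→b1, x2→b7, x3→b5, x4→b6, x5→b3, x6→b4, x8→b8.
The set {x1, x2, x3, x7} has only 3 neighbours ({b1, b5, b7}), so by Hall's theorem at most 7 of the 8 left vertices can be matched.
That matches 7 of the 8, leaving 1 unmatched; no matching can do better.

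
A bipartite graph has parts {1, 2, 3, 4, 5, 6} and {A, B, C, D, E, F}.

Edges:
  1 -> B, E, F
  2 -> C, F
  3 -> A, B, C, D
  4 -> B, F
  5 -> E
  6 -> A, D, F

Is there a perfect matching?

For example, pair 1–B, 2–C, 3–A, 4–F, 5–E, 6–D.
All 6 left vertices are covered.

Yes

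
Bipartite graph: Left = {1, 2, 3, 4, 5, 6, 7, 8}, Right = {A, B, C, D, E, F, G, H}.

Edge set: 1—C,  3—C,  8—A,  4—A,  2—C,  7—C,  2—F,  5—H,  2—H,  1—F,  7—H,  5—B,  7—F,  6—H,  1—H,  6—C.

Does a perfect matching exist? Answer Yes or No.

The set {1, 2, 3, 4, 6, 7, 8} has only 4 neighbours ({A, C, F, H}), so by Hall's theorem at most 5 of the 8 left vertices can be matched.
Hence no matching covers every left vertex.

No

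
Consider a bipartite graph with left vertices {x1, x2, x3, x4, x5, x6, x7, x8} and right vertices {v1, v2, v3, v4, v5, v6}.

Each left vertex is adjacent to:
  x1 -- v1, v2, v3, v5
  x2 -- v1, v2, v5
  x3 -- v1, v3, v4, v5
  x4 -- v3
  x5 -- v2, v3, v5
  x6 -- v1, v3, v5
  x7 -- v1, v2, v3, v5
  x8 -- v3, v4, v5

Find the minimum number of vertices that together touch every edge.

The 5 edges x1–v1, x2–v5, x3–v4, x4–v3, x5–v2 form a matching, so any vertex cover needs at least 5 vertices (one per matched edge).
Conversely {v1, v2, v3, v4, v5} meets every edge and has exactly 5 vertices, so 5 is optimal.

5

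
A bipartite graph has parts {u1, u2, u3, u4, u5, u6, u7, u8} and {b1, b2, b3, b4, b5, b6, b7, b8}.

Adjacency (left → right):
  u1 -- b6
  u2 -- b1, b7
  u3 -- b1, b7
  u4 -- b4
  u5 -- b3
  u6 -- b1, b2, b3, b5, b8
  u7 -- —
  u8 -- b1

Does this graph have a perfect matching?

The set {u2, u3, u7, u8} has only 2 neighbours ({b1, b7}), so by Hall's theorem at most 6 of the 8 left vertices can be matched.
Hence no matching covers every left vertex.

No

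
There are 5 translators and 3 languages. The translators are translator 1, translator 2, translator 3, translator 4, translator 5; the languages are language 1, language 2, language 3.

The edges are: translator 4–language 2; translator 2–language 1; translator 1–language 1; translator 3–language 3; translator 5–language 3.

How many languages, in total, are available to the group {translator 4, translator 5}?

2

The union of neighbours of {translator 4, translator 5} is {language 2, language 3}, which has 2 elements.
Since |N(S)| = 2 ≥ |S| = 2, Hall's condition holds for this subset.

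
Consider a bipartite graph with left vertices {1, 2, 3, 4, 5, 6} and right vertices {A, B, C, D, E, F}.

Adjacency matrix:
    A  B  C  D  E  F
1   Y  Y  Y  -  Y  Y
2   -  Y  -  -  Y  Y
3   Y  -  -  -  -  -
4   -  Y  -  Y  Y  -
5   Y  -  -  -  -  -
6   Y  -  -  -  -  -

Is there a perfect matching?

The set {3, 5, 6} has only 1 neighbour ({A}), so by Hall's theorem at most 4 of the 6 left vertices can be matched.
Hence no matching covers every left vertex.

No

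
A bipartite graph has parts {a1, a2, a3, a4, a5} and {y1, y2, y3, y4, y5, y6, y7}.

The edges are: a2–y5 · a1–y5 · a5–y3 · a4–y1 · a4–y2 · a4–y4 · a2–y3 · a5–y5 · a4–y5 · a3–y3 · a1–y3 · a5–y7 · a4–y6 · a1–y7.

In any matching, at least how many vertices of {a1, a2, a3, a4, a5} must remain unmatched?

One maximum matching: a1→y7, a2→y5, a3→y3, a4→y6.
The set {a1, a2, a3, a5} has only 3 neighbours ({y3, y5, y7}), so by Hall's theorem at most 4 of the 5 left vertices can be matched.
That matches 4 of the 5, leaving 1 unmatched; no matching can do better.

1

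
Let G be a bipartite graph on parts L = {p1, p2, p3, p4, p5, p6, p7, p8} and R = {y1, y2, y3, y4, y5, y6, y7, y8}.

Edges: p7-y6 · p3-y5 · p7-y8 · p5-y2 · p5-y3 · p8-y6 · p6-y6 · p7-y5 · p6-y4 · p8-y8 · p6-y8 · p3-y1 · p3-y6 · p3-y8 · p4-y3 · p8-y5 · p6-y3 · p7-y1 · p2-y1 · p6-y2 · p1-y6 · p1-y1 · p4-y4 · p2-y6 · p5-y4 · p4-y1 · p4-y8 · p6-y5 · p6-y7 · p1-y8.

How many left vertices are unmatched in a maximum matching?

A valid assignment of size 7: p1→y8, p2→y6, p3→y5, p4→y3, p5→y2, p6→y7, p7→y1.
The set {p1, p2, p3, p7, p8} has only 4 neighbours ({y1, y5, y6, y8}), so by Hall's theorem at most 7 of the 8 left vertices can be matched.
That matches 7 of the 8, leaving 1 unmatched; no matching can do better.

1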